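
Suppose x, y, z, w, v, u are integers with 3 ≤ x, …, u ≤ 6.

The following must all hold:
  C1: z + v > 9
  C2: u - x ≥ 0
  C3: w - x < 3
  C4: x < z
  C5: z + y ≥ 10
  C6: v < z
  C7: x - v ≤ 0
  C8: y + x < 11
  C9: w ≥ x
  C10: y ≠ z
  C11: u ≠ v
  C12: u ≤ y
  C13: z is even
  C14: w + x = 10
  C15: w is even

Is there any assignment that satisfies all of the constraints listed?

Take x = 4, y = 5, z = 6, w = 6, v = 5, u = 4. Then constraint 1: z + v = 11; constraint 2: u - x = 0, and every other listed constraint is also met.

Satisfiable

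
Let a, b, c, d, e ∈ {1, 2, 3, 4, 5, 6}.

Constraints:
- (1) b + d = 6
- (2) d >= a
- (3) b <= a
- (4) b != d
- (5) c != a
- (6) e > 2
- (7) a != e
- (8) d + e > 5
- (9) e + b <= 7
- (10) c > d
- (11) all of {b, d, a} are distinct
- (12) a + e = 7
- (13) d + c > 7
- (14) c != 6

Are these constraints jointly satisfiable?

The assignment a = 3, b = 2, c = 5, d = 4, e = 4 works:
  constraint 1 holds since b + d = 6.
  constraint 8 holds since d + e = 8.
The rest check out directly.

Satisfiable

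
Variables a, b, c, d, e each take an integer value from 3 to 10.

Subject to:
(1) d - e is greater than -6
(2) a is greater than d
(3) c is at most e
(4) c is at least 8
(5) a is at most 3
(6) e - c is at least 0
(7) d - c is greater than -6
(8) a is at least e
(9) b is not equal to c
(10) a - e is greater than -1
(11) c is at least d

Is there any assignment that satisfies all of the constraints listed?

From constraints 3 and 4: e ≥ c and c ≥ 8, so e ≥ 8. From constraints 5 and 8: e ≤ a and a ≤ 3, so e ≤ 3. But 3 < 8, so no value of e works.

Unsatisfiable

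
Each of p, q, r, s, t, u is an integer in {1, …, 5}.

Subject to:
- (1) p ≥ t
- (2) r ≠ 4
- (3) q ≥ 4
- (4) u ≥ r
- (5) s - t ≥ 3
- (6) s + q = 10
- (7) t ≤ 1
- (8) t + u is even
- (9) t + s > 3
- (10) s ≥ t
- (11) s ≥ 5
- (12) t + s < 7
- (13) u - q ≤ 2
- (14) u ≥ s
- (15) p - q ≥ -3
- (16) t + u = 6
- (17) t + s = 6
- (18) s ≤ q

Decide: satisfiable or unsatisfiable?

The assignment p = 3, q = 5, r = 5, s = 5, t = 1, u = 5 works:
  constraint 5 holds since s - t = 4.
  constraint 6 holds since s + q = 10.
The rest check out directly.

Satisfiable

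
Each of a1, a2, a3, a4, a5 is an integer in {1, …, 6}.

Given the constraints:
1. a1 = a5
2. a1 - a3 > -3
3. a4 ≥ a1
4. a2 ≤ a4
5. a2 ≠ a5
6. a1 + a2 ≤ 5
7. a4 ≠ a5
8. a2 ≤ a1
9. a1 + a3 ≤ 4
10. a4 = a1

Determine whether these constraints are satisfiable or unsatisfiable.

From constraints 1 and 10, a4 = a1 = a5, so a4 = a5. But constraint 7 says a4 ≠ a5. Contradiction.

Unsatisfiable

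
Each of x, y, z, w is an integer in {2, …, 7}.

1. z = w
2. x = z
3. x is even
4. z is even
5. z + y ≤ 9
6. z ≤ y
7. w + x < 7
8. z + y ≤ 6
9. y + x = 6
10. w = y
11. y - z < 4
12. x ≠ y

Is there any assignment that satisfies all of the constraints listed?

Unsatisfiable

From constraints 1, 2, and 10, x = z = w = y, so x = y. But constraint 12 says x ≠ y. Contradiction.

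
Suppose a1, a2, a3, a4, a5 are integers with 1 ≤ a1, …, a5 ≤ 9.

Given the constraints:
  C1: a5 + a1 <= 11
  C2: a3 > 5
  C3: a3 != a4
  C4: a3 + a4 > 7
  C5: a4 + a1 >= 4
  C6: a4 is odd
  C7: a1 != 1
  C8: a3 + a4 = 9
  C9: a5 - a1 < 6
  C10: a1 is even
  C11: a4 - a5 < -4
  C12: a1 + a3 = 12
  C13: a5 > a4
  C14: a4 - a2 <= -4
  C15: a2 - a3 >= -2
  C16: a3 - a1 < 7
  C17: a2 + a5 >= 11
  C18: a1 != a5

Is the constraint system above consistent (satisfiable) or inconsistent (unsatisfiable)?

Satisfiable

Setting (a1, a2, a3, a4, a5) = (4, 7, 8, 1, 7) satisfies everything: constraint 1: a5 + a1 = 11; constraint 4: a3 + a4 = 9; constraint 5: a4 + a1 = 5, and the others follow.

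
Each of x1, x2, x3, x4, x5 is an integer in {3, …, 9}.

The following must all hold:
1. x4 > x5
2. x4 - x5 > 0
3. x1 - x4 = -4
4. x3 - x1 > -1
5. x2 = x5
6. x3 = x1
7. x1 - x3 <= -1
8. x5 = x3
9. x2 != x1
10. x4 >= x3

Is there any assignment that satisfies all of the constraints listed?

From constraints 5, 6, and 8, x2 = x5 = x3 = x1, so x2 = x1. But constraint 9 says x2 ≠ x1. Contradiction.

Unsatisfiable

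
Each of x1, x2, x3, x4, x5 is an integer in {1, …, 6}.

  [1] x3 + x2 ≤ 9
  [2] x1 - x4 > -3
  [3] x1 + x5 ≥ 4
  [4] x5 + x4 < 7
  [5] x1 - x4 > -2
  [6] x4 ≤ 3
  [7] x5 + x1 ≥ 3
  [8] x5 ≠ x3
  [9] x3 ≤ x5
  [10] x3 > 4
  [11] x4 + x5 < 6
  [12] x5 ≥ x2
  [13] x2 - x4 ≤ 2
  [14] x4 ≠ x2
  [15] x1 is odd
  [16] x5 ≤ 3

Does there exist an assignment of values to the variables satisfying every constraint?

Unsatisfiable

From constraint 10: x3 ≥ 5. From constraints 9 and 16: x3 ≤ x5 and x5 ≤ 3, so x3 ≤ 3. But 3 < 5, so no value of x3 works.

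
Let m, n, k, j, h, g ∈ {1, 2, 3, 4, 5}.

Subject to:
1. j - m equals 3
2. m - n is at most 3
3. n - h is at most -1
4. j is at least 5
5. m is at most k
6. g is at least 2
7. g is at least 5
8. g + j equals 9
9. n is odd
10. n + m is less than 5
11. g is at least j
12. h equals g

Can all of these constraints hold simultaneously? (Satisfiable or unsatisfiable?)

From constraint 7: g ≥ 5. From constraint 4: j ≥ 5. Hence g + j ≥ 10. But constraint 8 requires g + j = 9, and 9 < 10. Contradiction.

Unsatisfiable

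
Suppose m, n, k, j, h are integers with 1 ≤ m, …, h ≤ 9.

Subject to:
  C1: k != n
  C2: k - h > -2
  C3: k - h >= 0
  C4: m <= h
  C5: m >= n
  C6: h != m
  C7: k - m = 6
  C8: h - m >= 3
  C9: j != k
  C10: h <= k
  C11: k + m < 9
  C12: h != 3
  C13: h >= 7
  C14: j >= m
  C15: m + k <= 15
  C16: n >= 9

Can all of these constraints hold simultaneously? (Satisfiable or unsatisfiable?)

Unsatisfiable

From constraints 5 and 16: m ≥ n ≥ 9. From constraints 10 and 13: k ≥ h ≥ 7. Hence m + k ≥ 16. But constraint 15 requires m + k ≤ 15, and 15 < 16. Contradiction.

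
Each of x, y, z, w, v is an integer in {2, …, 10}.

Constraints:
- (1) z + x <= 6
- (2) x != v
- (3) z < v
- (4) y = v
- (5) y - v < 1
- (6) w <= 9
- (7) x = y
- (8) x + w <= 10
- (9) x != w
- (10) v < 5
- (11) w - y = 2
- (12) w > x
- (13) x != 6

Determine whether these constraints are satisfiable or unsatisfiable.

Unsatisfiable

From constraints 4 and 7, x = y = v, so x = v. But constraint 2 says x ≠ v. Contradiction.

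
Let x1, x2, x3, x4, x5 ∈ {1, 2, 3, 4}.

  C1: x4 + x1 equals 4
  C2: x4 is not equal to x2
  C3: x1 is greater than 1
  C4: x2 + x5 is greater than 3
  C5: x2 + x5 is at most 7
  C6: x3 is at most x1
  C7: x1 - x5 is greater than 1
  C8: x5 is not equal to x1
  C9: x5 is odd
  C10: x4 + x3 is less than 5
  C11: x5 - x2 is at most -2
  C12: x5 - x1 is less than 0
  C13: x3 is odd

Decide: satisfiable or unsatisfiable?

Satisfiable

Setting (x1, x2, x3, x4, x5) = (3, 4, 3, 1, 1) satisfies everything: constraint 1: x4 + x1 = 4; constraint 4: x2 + x5 = 5; constraint 5: x2 + x5 = 5, and the others follow.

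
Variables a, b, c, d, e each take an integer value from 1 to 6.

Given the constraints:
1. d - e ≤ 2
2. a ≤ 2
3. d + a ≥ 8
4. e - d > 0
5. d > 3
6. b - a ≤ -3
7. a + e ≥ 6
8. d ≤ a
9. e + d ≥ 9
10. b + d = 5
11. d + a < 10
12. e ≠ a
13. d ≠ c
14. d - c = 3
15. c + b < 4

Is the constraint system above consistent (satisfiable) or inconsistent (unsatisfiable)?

From constraint 5: d ≥ 4. From constraints 2 and 8: d ≤ a and a ≤ 2, so d ≤ 2. But 2 < 4, so no value of d works.

Unsatisfiable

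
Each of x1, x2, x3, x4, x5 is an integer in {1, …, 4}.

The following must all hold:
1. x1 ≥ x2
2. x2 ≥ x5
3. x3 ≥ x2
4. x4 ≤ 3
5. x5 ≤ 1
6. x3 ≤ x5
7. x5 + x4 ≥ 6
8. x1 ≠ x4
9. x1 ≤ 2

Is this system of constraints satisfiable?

From constraint 5: x5 ≤ 1. From constraint 4: x4 ≤ 3. Hence x5 + x4 ≤ 4. But constraint 7 requires x5 + x4 ≥ 6, and 6 > 4. Contradiction.

Unsatisfiable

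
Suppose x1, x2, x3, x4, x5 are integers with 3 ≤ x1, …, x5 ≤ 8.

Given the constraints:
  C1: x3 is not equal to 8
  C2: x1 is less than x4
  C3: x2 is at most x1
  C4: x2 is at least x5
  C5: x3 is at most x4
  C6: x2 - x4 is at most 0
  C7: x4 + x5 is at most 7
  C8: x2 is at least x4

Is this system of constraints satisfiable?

Unsatisfiable

Constraints 2, 3, and 8 give x4 ≤ x2, x2 ≤ x1, x1 < x4. Chaining: x4 ≤ x2 ≤ x1 < x4, which forces x4 < x4 — impossible.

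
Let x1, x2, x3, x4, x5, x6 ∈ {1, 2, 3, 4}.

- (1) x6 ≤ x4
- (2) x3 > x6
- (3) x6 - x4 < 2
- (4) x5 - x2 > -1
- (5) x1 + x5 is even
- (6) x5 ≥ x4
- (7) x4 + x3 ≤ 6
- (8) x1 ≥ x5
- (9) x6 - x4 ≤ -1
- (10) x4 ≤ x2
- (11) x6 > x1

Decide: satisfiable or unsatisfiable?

Constraints 6, 8, 9, and 11 give x5 ≤ x1, x1 < x6, x6 < x4, x4 ≤ x5. Chaining: x5 ≤ x1 < x6 < x4 ≤ x5, which forces x5 < x5 — impossible.

Unsatisfiable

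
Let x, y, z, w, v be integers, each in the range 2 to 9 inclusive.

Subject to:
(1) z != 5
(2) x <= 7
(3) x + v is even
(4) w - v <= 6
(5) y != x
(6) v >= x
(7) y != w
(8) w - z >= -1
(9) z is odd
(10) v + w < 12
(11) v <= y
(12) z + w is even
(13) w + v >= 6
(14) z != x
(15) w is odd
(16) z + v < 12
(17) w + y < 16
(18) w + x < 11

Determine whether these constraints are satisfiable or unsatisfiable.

Take x = 2, y = 6, z = 7, w = 7, v = 2. Then constraint 4: w - v = 5; constraint 8: w - z = 0; constraint 10: v + w = 9, and every other listed constraint is also met.

Satisfiable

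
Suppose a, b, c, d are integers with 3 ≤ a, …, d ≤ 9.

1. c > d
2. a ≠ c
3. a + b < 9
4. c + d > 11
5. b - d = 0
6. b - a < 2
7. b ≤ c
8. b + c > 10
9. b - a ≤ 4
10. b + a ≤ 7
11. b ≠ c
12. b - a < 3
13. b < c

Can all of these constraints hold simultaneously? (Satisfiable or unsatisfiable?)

Satisfiable

Setting (a, b, c, d) = (3, 4, 9, 4) satisfies everything: constraint 3: a + b = 7; constraint 4: c + d = 13, and the others follow.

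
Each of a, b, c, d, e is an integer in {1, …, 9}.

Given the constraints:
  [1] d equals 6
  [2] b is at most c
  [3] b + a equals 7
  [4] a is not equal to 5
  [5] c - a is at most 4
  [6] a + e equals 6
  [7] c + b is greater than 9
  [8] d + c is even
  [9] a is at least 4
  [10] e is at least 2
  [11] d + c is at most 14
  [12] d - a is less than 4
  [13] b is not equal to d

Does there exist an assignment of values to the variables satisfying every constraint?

Try a = 4, b = 3, c = 8, d = 6, e = 2.
Check constraint 3: b + a = 7; constraint 5: c - a = 4. The remaining constraints are straightforward to verify.

Satisfiable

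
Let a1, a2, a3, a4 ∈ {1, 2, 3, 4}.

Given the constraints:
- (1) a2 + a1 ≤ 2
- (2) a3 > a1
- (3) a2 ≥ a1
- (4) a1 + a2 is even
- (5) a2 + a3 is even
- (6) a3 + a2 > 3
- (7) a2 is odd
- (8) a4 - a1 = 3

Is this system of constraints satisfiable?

Satisfiable

Try a1 = 1, a2 = 1, a3 = 3, a4 = 4.
Check constraint 1: a2 + a1 = 2; constraint 6: a3 + a2 = 4; constraint 8: a4 - a1 = 3. The remaining constraints are straightforward to verify.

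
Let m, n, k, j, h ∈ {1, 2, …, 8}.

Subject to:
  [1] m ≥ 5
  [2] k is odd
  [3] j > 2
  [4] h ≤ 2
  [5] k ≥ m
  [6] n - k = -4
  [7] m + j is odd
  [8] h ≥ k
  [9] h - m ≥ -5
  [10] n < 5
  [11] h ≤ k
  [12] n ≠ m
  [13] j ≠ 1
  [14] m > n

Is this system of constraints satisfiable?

Unsatisfiable

From constraints 1 and 5: k ≥ m and m ≥ 5, so k ≥ 5. From constraints 4 and 8: k ≤ h and h ≤ 2, so k ≤ 2. But 2 < 5, so no value of k works.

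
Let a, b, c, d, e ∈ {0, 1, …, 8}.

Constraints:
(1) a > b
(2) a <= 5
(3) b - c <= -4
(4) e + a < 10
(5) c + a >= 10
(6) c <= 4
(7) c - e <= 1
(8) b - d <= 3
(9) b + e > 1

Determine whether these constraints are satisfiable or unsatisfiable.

From constraint 6: c ≤ 4. From constraint 2: a ≤ 5. Hence c + a ≤ 9. But constraint 5 requires c + a ≥ 10, and 10 > 9. Contradiction.

Unsatisfiable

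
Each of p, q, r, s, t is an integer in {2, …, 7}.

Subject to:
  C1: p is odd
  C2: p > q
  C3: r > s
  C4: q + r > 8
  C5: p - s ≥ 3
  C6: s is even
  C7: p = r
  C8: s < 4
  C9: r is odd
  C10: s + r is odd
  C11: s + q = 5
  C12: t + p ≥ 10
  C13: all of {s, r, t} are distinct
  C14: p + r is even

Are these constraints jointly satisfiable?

Satisfiable

Try p = 7, q = 3, r = 7, s = 2, t = 4.
Check constraint 4: q + r = 10; constraint 5: p - s = 5. The remaining constraints are straightforward to verify.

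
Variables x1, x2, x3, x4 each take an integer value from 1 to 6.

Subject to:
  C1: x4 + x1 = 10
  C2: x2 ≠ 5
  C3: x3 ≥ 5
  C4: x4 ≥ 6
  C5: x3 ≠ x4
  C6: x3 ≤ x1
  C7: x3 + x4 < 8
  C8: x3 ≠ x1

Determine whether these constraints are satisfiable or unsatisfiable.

Unsatisfiable

From constraint 4: x4 ≥ 6. From constraints 3 and 6: x1 ≥ x3 ≥ 5. Hence x4 + x1 ≥ 11. But constraint 1 requires x4 + x1 = 10, and 10 < 11. Contradiction.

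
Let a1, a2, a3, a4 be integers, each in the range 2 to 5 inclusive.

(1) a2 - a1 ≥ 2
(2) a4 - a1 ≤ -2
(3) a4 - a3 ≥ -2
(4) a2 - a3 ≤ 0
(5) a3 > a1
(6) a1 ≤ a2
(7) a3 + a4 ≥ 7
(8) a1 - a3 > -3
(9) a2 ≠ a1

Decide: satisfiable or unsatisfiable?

Constraints 1, 2, 3, and 4 give a4 − a3 ≥ -2, a3 − a2 ≥ 0, a2 − a1 ≥ 2, a1 − a4 ≥ 2.
Adding all 4 inequalities: the left sides telescope to 0, and the right sides sum to (-2) + 0 + 2 + 2 = 2. So 0 ≥ 2, which is false.

Unsatisfiable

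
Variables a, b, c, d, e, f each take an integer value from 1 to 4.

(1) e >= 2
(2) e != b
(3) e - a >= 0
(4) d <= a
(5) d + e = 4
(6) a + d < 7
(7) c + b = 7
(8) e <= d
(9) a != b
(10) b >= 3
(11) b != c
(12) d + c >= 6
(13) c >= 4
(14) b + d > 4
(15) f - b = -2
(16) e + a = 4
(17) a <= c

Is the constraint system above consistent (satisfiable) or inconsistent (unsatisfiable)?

Satisfiable

Try a = 2, b = 3, c = 4, d = 2, e = 2, f = 1.
Check constraint 3: e - a = 0; constraint 5: d + e = 4; constraint 6: a + d = 4. The remaining constraints are straightforward to verify.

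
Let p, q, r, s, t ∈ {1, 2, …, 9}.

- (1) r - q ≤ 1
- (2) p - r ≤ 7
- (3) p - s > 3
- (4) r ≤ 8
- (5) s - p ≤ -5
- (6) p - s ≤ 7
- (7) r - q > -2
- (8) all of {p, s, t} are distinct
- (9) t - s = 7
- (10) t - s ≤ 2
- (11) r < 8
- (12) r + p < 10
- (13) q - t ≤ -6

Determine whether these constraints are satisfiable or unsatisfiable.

Unsatisfiable

Constraints 1, 2, 5, 10, and 13 give q − r ≥ -1, r − p ≥ -7, p − s ≥ 5, s − t ≥ -2, t − q ≥ 6.
Adding all 5 inequalities: the left sides telescope to 0, and the right sides sum to (-1) + (-7) + 5 + (-2) + 6 = 1. So 0 ≥ 1, which is false.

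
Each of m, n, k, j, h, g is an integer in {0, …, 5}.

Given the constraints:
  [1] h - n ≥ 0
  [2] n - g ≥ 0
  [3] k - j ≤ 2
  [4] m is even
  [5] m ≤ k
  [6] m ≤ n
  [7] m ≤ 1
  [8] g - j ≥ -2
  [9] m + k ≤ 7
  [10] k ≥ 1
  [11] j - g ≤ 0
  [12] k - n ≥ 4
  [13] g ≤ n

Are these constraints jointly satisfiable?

Constraints 2, 3, 11, and 12 give n − g ≥ 0, g − j ≥ 0, j − k ≥ -2, k − n ≥ 4.
Adding all 4 inequalities: the left sides telescope to 0, and the right sides sum to 0 + 0 + (-2) + 4 = 2. So 0 ≥ 2, which is false.

Unsatisfiable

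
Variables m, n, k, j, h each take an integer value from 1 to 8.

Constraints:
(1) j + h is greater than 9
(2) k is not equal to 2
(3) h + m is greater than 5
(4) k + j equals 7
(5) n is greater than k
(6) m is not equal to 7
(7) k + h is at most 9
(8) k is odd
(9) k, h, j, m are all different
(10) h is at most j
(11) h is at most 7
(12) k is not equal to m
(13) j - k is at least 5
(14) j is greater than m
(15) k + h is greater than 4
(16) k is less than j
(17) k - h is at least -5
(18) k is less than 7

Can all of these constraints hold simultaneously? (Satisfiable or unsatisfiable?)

Satisfiable

One satisfying assignment is m = 2, n = 5, k = 1, j = 6, h = 5.
For the less obvious constraints — constraint 1: j + h = 11; constraint 3: h + m = 7; constraint 4: k + j = 7 — and the others hold by inspection.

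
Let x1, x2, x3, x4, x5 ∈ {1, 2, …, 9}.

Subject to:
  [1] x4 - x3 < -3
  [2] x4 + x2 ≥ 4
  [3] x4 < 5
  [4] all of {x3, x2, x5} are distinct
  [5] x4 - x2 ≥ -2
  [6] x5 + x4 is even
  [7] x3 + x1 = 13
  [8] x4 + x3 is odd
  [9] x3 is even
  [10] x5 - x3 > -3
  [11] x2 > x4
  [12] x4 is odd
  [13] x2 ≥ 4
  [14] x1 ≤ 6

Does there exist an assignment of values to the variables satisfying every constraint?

Try x1 = 5, x2 = 4, x3 = 8, x4 = 3, x5 = 7.
Check constraint 1: x4 - x3 = -5; constraint 2: x4 + x2 = 7. The remaining constraints are straightforward to verify.

Satisfiable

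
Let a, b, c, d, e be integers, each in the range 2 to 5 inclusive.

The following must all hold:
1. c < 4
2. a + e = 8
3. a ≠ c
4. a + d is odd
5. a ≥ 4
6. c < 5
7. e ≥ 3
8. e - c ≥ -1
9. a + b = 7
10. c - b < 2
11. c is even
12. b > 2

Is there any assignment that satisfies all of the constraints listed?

Satisfiable

One satisfying assignment is a = 4, b = 3, c = 2, d = 3, e = 4.
For the less obvious constraints — constraint 2: a + e = 8; constraint 8: e - c = 2 — and the others hold by inspection.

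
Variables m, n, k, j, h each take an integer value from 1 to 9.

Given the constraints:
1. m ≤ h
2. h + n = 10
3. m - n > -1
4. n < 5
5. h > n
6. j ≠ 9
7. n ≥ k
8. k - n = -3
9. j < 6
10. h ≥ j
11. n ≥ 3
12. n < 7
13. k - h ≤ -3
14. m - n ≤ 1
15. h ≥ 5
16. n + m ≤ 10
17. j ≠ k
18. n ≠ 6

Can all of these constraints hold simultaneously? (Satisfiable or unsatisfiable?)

Try m = 5, n = 4, k = 1, j = 4, h = 6.
Check constraint 2: h + n = 10; constraint 3: m - n = 1; constraint 8: k - n = -3. The remaining constraints are straightforward to verify.

Satisfiable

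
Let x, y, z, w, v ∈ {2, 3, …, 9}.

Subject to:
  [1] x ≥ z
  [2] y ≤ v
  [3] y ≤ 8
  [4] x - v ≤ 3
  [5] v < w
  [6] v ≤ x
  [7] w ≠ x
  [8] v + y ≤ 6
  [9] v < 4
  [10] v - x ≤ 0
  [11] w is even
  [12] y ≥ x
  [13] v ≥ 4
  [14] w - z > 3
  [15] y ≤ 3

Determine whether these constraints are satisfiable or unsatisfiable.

Unsatisfiable

From constraints 6 and 13: x ≥ v and v ≥ 4, so x ≥ 4. From constraints 12 and 15: x ≤ y and y ≤ 3, so x ≤ 3. But 3 < 4, so no value of x works.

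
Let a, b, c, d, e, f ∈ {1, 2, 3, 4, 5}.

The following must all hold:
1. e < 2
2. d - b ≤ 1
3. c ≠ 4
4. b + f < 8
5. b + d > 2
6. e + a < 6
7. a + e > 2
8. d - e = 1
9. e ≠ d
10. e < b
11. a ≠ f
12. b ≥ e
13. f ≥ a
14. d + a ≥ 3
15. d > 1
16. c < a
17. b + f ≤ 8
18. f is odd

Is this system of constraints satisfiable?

The assignment a = 2, b = 2, c = 1, d = 2, e = 1, f = 5 works:
  constraint 2 holds since d - b = 0.
  constraint 4 holds since b + f = 7.
The rest check out directly.

Satisfiable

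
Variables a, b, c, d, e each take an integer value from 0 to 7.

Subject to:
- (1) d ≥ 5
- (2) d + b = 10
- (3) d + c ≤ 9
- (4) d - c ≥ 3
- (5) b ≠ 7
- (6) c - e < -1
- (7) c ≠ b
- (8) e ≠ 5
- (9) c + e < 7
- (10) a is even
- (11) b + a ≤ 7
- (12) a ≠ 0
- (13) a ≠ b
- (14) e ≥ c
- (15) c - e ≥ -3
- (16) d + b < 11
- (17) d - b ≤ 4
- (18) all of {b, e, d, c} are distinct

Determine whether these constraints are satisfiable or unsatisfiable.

Setting (a, b, c, d, e) = (2, 3, 1, 7, 4) satisfies everything: constraint 2: d + b = 10; constraint 3: d + c = 8; constraint 4: d - c = 6, and the others follow.

Satisfiable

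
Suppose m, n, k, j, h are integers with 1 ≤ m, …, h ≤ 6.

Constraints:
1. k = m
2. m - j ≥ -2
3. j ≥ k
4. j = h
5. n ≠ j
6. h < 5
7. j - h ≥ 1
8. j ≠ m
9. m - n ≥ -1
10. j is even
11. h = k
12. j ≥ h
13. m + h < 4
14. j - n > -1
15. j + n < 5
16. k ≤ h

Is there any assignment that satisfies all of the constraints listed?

From constraints 1, 4, and 11, j = h = k = m, so j = m. But constraint 8 says j ≠ m. Contradiction.

Unsatisfiable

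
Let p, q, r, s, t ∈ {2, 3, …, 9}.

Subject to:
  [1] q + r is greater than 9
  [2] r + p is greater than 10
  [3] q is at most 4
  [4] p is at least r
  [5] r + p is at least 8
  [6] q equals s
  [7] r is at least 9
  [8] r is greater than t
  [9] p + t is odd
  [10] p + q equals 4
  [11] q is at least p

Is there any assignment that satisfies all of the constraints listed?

Unsatisfiable

From constraints 4 and 7: p ≥ r and r ≥ 9, so p ≥ 9. From constraints 3 and 11: p ≤ q and q ≤ 4, so p ≤ 4. But 4 < 9, so no value of p works.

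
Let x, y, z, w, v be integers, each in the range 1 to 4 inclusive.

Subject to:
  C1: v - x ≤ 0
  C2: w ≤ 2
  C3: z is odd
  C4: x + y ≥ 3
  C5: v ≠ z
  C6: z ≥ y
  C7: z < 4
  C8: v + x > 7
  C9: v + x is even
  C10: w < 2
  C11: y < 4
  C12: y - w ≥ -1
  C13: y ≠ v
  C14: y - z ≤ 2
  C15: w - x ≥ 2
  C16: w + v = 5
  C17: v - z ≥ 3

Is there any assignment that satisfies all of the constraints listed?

Constraints 1, 12, 14, 15, and 17 give z − y ≥ -2, y − w ≥ -1, w − x ≥ 2, x − v ≥ 0, v − z ≥ 3.
Adding all 5 inequalities: the left sides telescope to 0, and the right sides sum to (-2) + (-1) + 2 + 0 + 3 = 2. So 0 ≥ 2, which is false.

Unsatisfiable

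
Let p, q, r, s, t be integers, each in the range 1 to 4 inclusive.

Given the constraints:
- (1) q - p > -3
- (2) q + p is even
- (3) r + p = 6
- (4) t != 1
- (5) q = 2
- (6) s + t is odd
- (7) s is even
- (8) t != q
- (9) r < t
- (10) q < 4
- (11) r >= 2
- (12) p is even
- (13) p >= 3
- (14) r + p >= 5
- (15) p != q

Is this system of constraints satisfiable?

Setting (p, q, r, s, t) = (4, 2, 2, 4, 3) satisfies everything: constraint 1: q - p = -2; constraint 3: r + p = 6, and the others follow.

Satisfiable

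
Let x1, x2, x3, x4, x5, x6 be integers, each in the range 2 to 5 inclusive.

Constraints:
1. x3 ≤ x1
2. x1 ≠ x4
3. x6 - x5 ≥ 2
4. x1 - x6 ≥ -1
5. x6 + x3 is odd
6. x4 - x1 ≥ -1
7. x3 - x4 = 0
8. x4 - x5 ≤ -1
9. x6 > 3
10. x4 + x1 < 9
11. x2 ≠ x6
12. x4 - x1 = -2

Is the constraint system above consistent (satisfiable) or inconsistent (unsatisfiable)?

Unsatisfiable

Constraints 3, 4, 6, and 8 give x5 − x4 ≥ 1, x4 − x1 ≥ -1, x1 − x6 ≥ -1, x6 − x5 ≥ 2.
Adding all 4 inequalities: the left sides telescope to 0, and the right sides sum to 1 + (-1) + (-1) + 2 = 1. So 0 ≥ 1, which is false.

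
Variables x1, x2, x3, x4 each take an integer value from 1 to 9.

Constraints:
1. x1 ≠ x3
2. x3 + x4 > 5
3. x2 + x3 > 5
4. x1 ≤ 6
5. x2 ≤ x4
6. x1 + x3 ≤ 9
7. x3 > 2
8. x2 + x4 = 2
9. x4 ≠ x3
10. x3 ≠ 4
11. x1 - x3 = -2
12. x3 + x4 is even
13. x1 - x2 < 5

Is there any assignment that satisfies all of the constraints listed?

Satisfiable

One satisfying assignment is x1 = 3, x2 = 1, x3 = 5, x4 = 1.
For the less obvious constraints — constraint 2: x3 + x4 = 6; constraint 3: x2 + x3 = 6; constraint 6: x1 + x3 = 8 — and the others hold by inspection.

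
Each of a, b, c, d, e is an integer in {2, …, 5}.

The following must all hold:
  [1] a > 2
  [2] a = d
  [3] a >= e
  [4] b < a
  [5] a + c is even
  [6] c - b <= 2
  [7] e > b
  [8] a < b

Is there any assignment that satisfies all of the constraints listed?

Constraints 3, 7, and 8 give a < b, b < e, e ≤ a. Chaining: a < b < e ≤ a, which forces a < a — impossible.

Unsatisfiable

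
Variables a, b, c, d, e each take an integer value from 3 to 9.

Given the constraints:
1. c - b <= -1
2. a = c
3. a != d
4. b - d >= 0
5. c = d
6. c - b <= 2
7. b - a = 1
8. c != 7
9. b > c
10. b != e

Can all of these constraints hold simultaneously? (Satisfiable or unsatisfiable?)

Unsatisfiable

From constraints 2 and 5, a = c = d, so a = d. But constraint 3 says a ≠ d. Contradiction.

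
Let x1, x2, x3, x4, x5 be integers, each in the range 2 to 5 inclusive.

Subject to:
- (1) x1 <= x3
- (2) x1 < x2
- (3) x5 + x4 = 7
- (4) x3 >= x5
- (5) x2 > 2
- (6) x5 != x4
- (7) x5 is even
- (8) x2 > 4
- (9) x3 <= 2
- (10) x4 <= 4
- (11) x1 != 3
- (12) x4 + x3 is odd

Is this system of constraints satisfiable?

Unsatisfiable

From constraints 4 and 9: x5 ≤ x3 ≤ 2. From constraint 10: x4 ≤ 4. Hence x5 + x4 ≤ 6. But constraint 3 requires x5 + x4 = 7, and 7 > 6. Contradiction.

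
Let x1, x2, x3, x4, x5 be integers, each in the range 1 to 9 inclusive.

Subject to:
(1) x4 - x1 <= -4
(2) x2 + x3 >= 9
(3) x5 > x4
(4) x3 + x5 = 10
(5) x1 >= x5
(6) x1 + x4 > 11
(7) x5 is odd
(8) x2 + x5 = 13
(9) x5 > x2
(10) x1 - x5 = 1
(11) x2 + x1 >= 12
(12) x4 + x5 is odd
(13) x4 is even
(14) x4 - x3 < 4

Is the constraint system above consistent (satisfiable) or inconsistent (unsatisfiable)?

The assignment x1 = 8, x2 = 6, x3 = 3, x4 = 4, x5 = 7 works:
  constraint 1 holds since x4 - x1 = -4.
  constraint 2 holds since x2 + x3 = 9.
  constraint 4 holds since x3 + x5 = 10.
The rest check out directly.

Satisfiable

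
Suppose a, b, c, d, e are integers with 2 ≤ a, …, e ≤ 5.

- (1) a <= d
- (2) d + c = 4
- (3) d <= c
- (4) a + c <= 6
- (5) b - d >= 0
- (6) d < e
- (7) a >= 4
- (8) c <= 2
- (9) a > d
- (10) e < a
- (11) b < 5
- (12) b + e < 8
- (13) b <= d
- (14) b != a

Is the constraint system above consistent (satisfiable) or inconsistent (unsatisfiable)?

From constraints 1 and 7: d ≥ a and a ≥ 4, so d ≥ 4. From constraints 3 and 8: d ≤ c and c ≤ 2, so d ≤ 2. But 2 < 4, so no value of d works.

Unsatisfiable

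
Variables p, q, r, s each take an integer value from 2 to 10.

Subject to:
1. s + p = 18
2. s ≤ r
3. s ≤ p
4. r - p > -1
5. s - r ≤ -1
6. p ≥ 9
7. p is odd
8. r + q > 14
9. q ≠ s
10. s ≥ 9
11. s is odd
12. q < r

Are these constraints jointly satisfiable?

The assignment p = 9, q = 5, r = 10, s = 9 works:
  constraint 1 holds since s + p = 18.
  constraint 4 holds since r - p = 1.
  constraint 5 holds since s - r = -1.
The rest check out directly.

Satisfiable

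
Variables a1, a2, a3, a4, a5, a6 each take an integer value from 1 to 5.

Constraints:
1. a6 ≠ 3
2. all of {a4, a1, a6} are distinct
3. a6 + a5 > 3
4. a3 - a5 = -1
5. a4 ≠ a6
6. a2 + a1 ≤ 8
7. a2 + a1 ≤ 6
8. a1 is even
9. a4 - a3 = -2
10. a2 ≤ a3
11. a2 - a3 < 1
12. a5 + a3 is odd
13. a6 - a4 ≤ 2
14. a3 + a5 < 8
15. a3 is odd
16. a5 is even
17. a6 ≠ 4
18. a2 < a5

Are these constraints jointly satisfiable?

Take a1 = 4, a2 = 1, a3 = 3, a4 = 1, a5 = 4, a6 = 2. Then constraint 3: a6 + a5 = 6; constraint 4: a3 - a5 = -1, and every other listed constraint is also met.

Satisfiable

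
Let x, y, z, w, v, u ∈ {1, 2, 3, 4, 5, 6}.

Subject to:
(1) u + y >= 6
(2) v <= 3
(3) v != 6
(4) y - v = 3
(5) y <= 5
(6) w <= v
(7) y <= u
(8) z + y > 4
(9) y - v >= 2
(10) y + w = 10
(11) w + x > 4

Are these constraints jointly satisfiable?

Unsatisfiable

From constraint 5: y ≤ 5. From constraints 2 and 6: w ≤ v ≤ 3. Hence y + w ≤ 8. But constraint 10 requires y + w = 10, and 10 > 8. Contradiction.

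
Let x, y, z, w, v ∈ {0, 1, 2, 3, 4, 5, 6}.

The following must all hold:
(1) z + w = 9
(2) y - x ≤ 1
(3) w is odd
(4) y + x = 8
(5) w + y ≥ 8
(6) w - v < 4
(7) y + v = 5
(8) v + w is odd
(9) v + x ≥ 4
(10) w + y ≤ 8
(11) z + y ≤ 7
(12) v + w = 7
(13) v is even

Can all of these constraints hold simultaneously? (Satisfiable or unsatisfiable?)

Setting (x, y, z, w, v) = (5, 3, 4, 5, 2) satisfies everything: constraint 1: z + w = 9; constraint 2: y - x = -2, and the others follow.

Satisfiable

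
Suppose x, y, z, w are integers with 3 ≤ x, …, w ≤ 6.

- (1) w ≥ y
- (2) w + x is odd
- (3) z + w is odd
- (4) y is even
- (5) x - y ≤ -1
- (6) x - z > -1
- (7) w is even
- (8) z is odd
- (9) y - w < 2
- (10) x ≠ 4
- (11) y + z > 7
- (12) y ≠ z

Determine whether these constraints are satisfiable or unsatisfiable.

One satisfying assignment is x = 3, y = 6, z = 3, w = 6.
For the less obvious constraints — constraint 5: x - y = -3; constraint 6: x - z = 0; constraint 9: y - w = 0 — and the others hold by inspection.

Satisfiable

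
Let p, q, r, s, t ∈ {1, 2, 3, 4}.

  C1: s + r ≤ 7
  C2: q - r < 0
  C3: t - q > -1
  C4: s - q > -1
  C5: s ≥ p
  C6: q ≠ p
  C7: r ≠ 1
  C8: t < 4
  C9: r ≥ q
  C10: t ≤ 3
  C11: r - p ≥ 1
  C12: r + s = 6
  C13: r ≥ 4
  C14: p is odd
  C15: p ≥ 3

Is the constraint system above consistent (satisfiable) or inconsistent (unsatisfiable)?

From constraint 13: r ≥ 4. From constraints 5 and 15: s ≥ p ≥ 3. Hence r + s ≥ 7. But constraint 12 requires r + s = 6, and 6 < 7. Contradiction.

Unsatisfiable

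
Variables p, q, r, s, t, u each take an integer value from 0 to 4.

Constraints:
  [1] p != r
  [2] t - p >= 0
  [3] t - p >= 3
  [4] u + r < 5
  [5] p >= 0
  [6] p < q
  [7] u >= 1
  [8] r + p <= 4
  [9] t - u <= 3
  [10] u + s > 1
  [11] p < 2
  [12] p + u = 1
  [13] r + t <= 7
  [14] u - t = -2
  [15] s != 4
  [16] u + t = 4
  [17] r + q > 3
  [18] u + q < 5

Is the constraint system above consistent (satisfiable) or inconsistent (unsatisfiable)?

The assignment p = 0, q = 3, r = 1, s = 1, t = 3, u = 1 works:
  constraint 2 holds since t - p = 3.
  constraint 3 holds since t - p = 3.
The rest check out directly.

Satisfiable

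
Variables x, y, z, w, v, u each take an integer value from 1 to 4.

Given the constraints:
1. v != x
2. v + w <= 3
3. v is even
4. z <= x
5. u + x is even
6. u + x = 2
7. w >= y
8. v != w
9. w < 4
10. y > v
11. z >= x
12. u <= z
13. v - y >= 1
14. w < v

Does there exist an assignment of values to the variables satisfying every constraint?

Unsatisfiable

Constraints 7, 10, and 14 give v < y, y ≤ w, w < v. Chaining: v < y ≤ w < v, which forces v < v — impossible.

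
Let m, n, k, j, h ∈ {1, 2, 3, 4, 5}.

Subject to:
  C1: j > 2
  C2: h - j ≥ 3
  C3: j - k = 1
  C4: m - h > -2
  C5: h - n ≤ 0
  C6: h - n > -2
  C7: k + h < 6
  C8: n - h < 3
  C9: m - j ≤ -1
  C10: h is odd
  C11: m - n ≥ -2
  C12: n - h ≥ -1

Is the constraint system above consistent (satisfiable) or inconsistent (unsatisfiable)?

Unsatisfiable

Constraints 2, 5, 9, and 11 give h − j ≥ 3, j − m ≥ 1, m − n ≥ -2, n − h ≥ 0.
Adding all 4 inequalities: the left sides telescope to 0, and the right sides sum to 3 + 1 + (-2) + 0 = 2. So 0 ≥ 2, which is false.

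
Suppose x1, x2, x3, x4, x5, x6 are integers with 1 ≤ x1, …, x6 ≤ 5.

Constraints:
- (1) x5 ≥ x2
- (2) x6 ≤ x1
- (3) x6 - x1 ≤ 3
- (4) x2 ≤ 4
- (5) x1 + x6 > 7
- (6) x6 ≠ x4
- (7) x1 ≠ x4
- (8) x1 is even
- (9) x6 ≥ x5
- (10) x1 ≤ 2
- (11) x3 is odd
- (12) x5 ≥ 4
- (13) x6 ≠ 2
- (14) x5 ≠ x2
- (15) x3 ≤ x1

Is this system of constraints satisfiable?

Unsatisfiable

From constraints 9 and 12: x6 ≥ x5 and x5 ≥ 4, so x6 ≥ 4. From constraints 2 and 10: x6 ≤ x1 and x1 ≤ 2, so x6 ≤ 2. But 2 < 4, so no value of x6 works.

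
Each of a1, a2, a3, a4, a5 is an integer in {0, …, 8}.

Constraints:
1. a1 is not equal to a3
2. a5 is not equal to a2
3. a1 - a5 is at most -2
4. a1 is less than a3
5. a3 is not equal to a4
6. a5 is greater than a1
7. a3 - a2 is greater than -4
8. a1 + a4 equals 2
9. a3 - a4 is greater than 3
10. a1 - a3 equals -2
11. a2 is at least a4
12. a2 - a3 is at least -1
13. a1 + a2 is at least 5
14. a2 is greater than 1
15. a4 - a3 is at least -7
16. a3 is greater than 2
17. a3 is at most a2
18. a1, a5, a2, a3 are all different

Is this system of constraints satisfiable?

Satisfiable

Setting (a1, a2, a3, a4, a5) = (2, 5, 4, 0, 6) satisfies everything: constraint 3: a1 - a5 = -4; constraint 7: a3 - a2 = -1; constraint 8: a1 + a4 = 2, and the others follow.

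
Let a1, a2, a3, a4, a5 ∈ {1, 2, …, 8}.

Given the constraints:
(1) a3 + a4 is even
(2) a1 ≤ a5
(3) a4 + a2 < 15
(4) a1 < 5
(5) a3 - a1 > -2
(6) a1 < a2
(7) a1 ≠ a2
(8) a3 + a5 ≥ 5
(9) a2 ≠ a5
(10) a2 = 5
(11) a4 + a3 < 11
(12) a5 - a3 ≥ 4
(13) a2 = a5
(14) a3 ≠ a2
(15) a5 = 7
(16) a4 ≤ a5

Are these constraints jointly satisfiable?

Unsatisfiable

Constraint 10 fixes a2 = 5 and constraint 15 fixes a5 = 7, but constraint 13 requires a2 = a5. Since 5 ≠ 7, contradiction.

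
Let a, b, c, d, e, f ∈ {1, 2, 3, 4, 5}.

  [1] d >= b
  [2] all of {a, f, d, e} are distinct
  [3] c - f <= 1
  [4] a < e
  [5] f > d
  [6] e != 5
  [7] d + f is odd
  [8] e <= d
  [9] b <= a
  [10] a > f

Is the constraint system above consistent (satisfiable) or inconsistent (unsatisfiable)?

Constraints 4, 5, 8, and 10 give d < f, f < a, a < e, e ≤ d. Chaining: d < f < a < e ≤ d, which forces d < d — impossible.

Unsatisfiable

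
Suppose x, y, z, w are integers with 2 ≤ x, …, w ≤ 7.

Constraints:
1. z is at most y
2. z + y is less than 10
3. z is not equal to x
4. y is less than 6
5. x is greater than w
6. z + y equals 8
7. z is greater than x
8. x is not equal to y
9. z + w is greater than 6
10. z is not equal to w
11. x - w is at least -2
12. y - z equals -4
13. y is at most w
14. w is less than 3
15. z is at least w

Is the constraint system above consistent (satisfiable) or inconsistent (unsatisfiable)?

Unsatisfiable

Constraints 1, 5, 7, and 13 give w < x, x < z, z ≤ y, y ≤ w. Chaining: w < x < z ≤ y ≤ w, which forces w < w — impossible.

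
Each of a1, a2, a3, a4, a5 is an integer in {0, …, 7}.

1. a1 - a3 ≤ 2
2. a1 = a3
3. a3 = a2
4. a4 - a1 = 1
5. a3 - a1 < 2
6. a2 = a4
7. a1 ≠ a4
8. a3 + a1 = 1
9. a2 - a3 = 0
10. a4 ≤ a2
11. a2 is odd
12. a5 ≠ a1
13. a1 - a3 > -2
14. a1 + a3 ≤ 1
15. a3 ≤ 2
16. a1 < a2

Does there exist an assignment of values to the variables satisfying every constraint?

Unsatisfiable

From constraints 2, 3, and 6, a1 = a3 = a2 = a4, so a1 = a4. But constraint 7 says a1 ≠ a4. Contradiction.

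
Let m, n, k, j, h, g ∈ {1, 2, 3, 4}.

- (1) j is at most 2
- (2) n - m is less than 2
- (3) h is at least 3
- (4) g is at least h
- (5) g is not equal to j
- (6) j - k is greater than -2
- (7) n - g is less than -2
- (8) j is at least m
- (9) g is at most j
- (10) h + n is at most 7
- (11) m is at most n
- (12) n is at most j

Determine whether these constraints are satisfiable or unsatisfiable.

Unsatisfiable

From constraints 3 and 4: g ≥ h and h ≥ 3, so g ≥ 3. From constraints 1 and 9: g ≤ j and j ≤ 2, so g ≤ 2. But 2 < 3, so no value of g works.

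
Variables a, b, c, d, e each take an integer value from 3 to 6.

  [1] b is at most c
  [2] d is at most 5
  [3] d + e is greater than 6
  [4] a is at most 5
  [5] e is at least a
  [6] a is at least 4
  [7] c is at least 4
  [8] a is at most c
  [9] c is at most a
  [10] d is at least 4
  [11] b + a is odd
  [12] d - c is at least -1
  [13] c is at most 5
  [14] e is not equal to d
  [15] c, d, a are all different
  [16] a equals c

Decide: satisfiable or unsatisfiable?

Constraints 2, 4, 6, 7, 10, and 13 confine each of c, d, a to the 2 values {4, 5}.
Constraint 15 requires all 3 of them to be distinct, but only 2 values are available — impossible by the pigeonhole principle.

Unsatisfiable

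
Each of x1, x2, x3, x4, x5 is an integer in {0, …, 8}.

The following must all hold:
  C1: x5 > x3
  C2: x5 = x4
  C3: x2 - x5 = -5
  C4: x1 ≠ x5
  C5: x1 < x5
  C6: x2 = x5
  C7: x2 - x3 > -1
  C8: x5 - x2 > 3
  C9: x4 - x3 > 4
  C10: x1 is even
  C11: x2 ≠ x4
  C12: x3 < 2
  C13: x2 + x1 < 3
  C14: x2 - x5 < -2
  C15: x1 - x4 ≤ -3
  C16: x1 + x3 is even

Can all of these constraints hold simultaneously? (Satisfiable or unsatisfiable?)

From constraints 2 and 6, x2 = x5 = x4, so x2 = x4. But constraint 11 says x2 ≠ x4. Contradiction.

Unsatisfiable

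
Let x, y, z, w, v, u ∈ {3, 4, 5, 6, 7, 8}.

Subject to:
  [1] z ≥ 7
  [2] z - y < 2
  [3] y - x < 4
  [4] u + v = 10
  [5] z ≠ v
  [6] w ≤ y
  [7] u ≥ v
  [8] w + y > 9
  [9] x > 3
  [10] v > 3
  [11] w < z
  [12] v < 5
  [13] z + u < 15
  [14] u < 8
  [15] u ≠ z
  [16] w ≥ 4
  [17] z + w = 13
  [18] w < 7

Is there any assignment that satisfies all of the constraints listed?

Satisfiable

Setting (x, y, z, w, v, u) = (6, 7, 8, 5, 4, 6) satisfies everything: constraint 2: z - y = 1; constraint 3: y - x = 1, and the others follow.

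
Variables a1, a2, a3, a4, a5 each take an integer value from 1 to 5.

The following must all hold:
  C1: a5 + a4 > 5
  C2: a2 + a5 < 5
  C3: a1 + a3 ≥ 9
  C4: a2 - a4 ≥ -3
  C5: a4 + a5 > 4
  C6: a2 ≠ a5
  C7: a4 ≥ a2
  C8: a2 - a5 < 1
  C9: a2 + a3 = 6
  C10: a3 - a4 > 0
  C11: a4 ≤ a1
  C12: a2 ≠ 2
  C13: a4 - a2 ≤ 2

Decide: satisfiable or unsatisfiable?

Take a1 = 4, a2 = 1, a3 = 5, a4 = 3, a5 = 3. Then constraint 1: a5 + a4 = 6; constraint 2: a2 + a5 = 4; constraint 3: a1 + a3 = 9, and every other listed constraint is also met.

Satisfiable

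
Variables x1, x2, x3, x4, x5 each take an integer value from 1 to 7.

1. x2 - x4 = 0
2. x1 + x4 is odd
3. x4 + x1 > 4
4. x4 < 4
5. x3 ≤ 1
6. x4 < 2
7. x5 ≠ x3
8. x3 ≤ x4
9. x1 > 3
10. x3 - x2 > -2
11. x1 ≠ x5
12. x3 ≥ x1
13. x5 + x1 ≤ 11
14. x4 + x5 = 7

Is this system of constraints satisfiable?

Unsatisfiable

From constraint 9: x1 ≥ 4. From constraints 5 and 12: x1 ≤ x3 and x3 ≤ 1, so x1 ≤ 1. But 1 < 4, so no value of x1 works.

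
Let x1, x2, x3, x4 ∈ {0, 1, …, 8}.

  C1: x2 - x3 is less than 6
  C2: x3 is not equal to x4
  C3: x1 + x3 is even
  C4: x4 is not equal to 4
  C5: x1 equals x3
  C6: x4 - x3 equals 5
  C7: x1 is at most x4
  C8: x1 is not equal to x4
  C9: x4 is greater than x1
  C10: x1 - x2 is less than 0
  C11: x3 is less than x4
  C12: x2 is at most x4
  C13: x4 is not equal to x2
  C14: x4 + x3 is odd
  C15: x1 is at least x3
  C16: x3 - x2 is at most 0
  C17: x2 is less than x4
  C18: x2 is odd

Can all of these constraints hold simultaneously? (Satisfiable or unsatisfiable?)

Satisfiable

Take x1 = 0, x2 = 3, x3 = 0, x4 = 5. Then constraint 1: x2 - x3 = 3; constraint 6: x4 - x3 = 5, and every other listed constraint is also met.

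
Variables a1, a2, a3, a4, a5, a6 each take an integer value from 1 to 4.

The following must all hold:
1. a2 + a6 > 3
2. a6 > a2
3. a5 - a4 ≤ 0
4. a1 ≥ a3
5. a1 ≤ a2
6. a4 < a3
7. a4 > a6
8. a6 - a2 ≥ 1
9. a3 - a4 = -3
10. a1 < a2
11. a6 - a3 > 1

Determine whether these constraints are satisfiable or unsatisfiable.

Unsatisfiable

Constraints 2, 4, 6, 7, and 10 give a1 < a2, a2 < a6, a6 < a4, a4 < a3, a3 ≤ a1. Chaining: a1 < a2 < a6 < a4 < a3 ≤ a1, which forces a1 < a1 — impossible.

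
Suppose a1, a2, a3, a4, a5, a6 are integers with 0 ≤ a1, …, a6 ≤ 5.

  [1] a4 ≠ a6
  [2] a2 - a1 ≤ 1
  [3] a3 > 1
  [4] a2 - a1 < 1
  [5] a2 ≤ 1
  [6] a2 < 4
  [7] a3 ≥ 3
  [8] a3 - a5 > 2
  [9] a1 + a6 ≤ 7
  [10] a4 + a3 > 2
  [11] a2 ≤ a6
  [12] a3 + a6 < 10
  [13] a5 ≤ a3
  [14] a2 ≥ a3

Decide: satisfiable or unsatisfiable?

From constraint 7: a3 ≥ 3. From constraints 5 and 14: a3 ≤ a2 and a2 ≤ 1, so a3 ≤ 1. But 1 < 3, so no value of a3 works.

Unsatisfiable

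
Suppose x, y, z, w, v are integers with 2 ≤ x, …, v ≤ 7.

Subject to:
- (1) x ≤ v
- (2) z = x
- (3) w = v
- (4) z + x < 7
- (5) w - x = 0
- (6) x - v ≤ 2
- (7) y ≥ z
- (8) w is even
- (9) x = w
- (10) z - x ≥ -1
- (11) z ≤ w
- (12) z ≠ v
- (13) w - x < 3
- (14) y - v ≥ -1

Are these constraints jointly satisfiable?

Unsatisfiable

From constraints 2, 3, and 9, z = x = w = v, so z = v. But constraint 12 says z ≠ v. Contradiction.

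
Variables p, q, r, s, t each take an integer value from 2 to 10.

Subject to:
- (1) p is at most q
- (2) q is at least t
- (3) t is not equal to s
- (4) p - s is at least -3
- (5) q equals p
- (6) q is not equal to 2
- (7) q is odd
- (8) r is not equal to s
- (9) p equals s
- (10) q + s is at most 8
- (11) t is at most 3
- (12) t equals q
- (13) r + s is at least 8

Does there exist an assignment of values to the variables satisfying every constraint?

Unsatisfiable

From constraints 5, 9, and 12, t = q = p = s, so t = s. But constraint 3 says t ≠ s. Contradiction.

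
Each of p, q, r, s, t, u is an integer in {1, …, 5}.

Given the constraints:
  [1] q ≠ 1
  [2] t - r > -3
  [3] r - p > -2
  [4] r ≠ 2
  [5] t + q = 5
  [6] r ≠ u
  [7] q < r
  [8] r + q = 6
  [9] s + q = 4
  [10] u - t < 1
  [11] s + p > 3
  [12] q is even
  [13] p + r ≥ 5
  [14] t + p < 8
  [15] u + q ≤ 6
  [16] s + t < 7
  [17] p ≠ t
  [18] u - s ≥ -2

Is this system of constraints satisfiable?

The assignment p = 4, q = 2, r = 4, s = 2, t = 3, u = 1 works:
  constraint 2 holds since t - r = -1.
  constraint 3 holds since r - p = 0.
  constraint 5 holds since t + q = 5.
The rest check out directly.

Satisfiable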